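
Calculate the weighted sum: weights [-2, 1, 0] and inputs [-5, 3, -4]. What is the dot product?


Element-wise products:
-2 * -5 = 10
1 * 3 = 3
0 * -4 = 0
Sum = 10 + 3 + 0
= 13

13


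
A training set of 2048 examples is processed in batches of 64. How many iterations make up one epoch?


Iterations per epoch = dataset_size / batch_size
= 2048 / 64
= 32

32


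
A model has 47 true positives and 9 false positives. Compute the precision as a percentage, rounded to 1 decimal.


Precision = TP / (TP + FP) * 100
= 47 / (47 + 9)
= 47 / 56
= 0.8393
= 83.9%

83.9


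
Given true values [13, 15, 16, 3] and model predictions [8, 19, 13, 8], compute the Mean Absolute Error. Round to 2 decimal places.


Absolute errors: [5, 4, 3, 5]
Sum of absolute errors = 17
MAE = 17 / 4 = 4.25

4.25


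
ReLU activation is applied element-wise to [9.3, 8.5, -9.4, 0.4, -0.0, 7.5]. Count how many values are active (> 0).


ReLU(x) = max(0, x) for each element:
ReLU(9.3) = 9.3
ReLU(8.5) = 8.5
ReLU(-9.4) = 0
ReLU(0.4) = 0.4
ReLU(-0.0) = 0
ReLU(7.5) = 7.5
Active neurons (>0): 4

4


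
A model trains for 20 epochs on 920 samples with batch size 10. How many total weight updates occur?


Iterations per epoch = 920 / 10 = 92
Total updates = iterations_per_epoch * epochs
= 92 * 20
= 1840

1840


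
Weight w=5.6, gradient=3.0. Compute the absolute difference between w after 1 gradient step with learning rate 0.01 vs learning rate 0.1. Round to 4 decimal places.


With lr=0.01: w_new = 5.6 - 0.01 * 3.0 = 5.57
With lr=0.1: w_new = 5.6 - 0.1 * 3.0 = 5.3
Absolute difference = |5.57 - 5.3|
= 0.2700

0.2700


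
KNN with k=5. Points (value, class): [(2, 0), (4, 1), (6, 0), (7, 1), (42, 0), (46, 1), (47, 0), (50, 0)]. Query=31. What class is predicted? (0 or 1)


Distances from query 31:
Point 42 (class 0): distance = 11
Point 46 (class 1): distance = 15
Point 47 (class 0): distance = 16
Point 50 (class 0): distance = 19
Point 7 (class 1): distance = 24
K=5 nearest neighbors: classes = [0, 1, 0, 0, 1]
Votes for class 1: 2 / 5
Majority vote => class 0

0


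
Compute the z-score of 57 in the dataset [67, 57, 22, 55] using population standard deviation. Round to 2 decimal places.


Mean = (67 + 57 + 22 + 55) / 4 = 50.25
Variance = sum((x_i - mean)^2) / n = 286.6875
Std = sqrt(286.6875) = 16.9318
Z = (x - mean) / std
= (57 - 50.25) / 16.9318
= 6.75 / 16.9318
= 0.40

0.40


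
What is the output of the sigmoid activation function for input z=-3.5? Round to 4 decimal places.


sigmoid(z) = 1 / (1 + exp(-z))
exp(-(-3.5)) = exp(3.5) = 33.1155
1 + 33.1155 = 34.1155
1 / 34.1155 = 0.0293

0.0293


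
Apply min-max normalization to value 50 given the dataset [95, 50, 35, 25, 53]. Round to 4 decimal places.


Min = 25, Max = 95
Range = 95 - 25 = 70
Scaled = (x - min) / (max - min)
= (50 - 25) / 70
= 25 / 70
= 0.3571

0.3571


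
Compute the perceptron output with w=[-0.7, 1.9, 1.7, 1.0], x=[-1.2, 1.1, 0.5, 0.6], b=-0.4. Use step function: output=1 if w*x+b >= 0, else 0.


z = w . x + b
= -0.7*-1.2 + 1.9*1.1 + 1.7*0.5 + 1.0*0.6 + -0.4
= 0.84 + 2.09 + 0.85 + 0.6 + -0.4
= 4.38 + -0.4
= 3.98
Since z = 3.98 >= 0, output = 1

1


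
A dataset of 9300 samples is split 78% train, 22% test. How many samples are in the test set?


Train samples = 9300 * 78% = 7254
Test samples = 9300 - 7254
= 2046

2046


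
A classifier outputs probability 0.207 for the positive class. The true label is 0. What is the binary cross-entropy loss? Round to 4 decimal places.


For y=0: Loss = -log(1-p)
= -log(1 - 0.207)
= -log(0.793)
= -(-0.2319)
= 0.2319

0.2319


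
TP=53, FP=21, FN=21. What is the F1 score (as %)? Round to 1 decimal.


Precision = TP / (TP + FP) = 53 / 74 = 0.7162
Recall = TP / (TP + FN) = 53 / 74 = 0.7162
F1 = 2 * P * R / (P + R)
= 2 * 0.7162 * 0.7162 / (0.7162 + 0.7162)
= 1.0259 / 1.4324
= 0.7162
As percentage: 71.6%

71.6


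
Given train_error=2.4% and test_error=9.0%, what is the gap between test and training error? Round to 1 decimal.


Generalization gap = test_error - train_error
= 9.0 - 2.4
= 6.6%
A moderate gap.

6.6


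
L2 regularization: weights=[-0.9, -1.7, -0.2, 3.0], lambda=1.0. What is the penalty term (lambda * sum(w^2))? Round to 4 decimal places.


Squaring each weight:
(-0.9)^2 = 0.81
(-1.7)^2 = 2.89
(-0.2)^2 = 0.04
3.0^2 = 9.0
Sum of squares = 12.74
Penalty = 1.0 * 12.74 = 12.7400

12.7400


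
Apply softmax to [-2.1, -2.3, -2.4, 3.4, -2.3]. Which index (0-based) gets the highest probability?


Softmax is a monotonic transformation, so it preserves the argmax.
We need to find the index of the maximum logit.
Index 0: -2.1
Index 1: -2.3
Index 2: -2.4
Index 3: 3.4
Index 4: -2.3
Maximum logit = 3.4 at index 3

3


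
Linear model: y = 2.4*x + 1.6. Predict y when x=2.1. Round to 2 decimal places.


y = 2.4 * 2.1 + (1.6)
= 5.04 + (1.6)
= 6.64

6.64


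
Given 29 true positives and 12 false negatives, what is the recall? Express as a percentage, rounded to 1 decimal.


Recall = TP / (TP + FN) * 100
= 29 / (29 + 12)
= 29 / 41
= 0.7073
= 70.7%

70.7


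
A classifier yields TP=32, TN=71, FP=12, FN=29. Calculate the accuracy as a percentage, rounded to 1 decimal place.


Accuracy = (TP + TN) / (TP + TN + FP + FN) * 100
= (32 + 71) / (32 + 71 + 12 + 29)
= 103 / 144
= 0.7153
= 71.5%

71.5


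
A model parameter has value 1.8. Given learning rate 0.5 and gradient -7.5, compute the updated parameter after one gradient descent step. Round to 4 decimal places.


w_new = w_old - lr * gradient
= 1.8 - 0.5 * -7.5
= 1.8 - (-3.75)
= 5.5500

5.5500


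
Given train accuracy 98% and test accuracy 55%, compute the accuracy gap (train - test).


Gap = train_accuracy - test_accuracy
= 98 - 55
= 43%
This large gap strongly indicates overfitting.

43


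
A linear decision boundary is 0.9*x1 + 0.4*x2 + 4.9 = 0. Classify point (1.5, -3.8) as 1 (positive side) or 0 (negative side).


Compute 0.9 * 1.5 + 0.4 * -3.8 + 4.9
= 1.35 + -1.52 + 4.9
= 4.73
Since 4.73 >= 0, the point is on the positive side.

1


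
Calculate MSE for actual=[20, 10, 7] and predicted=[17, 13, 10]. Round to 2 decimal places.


Differences: [3, -3, -3]
Squared errors: [9, 9, 9]
Sum of squared errors = 27
MSE = 27 / 3 = 9.00

9.00


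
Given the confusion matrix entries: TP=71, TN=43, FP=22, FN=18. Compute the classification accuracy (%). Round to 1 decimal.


Accuracy = (TP + TN) / (TP + TN + FP + FN) * 100
= (71 + 43) / (71 + 43 + 22 + 18)
= 114 / 154
= 0.7403
= 74.0%

74.0


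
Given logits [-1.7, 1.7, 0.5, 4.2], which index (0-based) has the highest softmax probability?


Softmax is a monotonic transformation, so it preserves the argmax.
We need to find the index of the maximum logit.
Index 0: -1.7
Index 1: 1.7
Index 2: 0.5
Index 3: 4.2
Maximum logit = 4.2 at index 3

3


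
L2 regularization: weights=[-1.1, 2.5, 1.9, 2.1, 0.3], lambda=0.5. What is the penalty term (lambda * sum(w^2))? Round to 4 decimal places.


Squaring each weight:
(-1.1)^2 = 1.21
2.5^2 = 6.25
1.9^2 = 3.61
2.1^2 = 4.41
0.3^2 = 0.09
Sum of squares = 15.57
Penalty = 0.5 * 15.57 = 7.7850

7.7850


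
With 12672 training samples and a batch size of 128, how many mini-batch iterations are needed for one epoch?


Iterations per epoch = dataset_size / batch_size
= 12672 / 128
= 99

99


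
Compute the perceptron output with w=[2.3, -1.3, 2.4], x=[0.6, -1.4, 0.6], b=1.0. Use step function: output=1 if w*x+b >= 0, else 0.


z = w . x + b
= 2.3*0.6 + -1.3*-1.4 + 2.4*0.6 + 1.0
= 1.38 + 1.82 + 1.44 + 1.0
= 4.64 + 1.0
= 5.64
Since z = 5.64 >= 0, output = 1

1


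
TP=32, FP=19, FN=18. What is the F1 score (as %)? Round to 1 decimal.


Precision = TP / (TP + FP) = 32 / 51 = 0.6275
Recall = TP / (TP + FN) = 32 / 50 = 0.64
F1 = 2 * P * R / (P + R)
= 2 * 0.6275 * 0.64 / (0.6275 + 0.64)
= 0.8031 / 1.2675
= 0.6337
As percentage: 63.4%

63.4


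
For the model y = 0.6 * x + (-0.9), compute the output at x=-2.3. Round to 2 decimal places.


y = 0.6 * -2.3 + (-0.9)
= -1.38 + (-0.9)
= -2.28

-2.28


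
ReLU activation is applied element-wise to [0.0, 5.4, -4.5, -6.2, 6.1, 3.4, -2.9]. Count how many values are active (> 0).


ReLU(x) = max(0, x) for each element:
ReLU(0.0) = 0
ReLU(5.4) = 5.4
ReLU(-4.5) = 0
ReLU(-6.2) = 0
ReLU(6.1) = 6.1
ReLU(3.4) = 3.4
ReLU(-2.9) = 0
Active neurons (>0): 3

3


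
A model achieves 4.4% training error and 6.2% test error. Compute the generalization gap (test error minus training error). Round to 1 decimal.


Generalization gap = test_error - train_error
= 6.2 - 4.4
= 1.8%
A small gap suggests good generalization.

1.8


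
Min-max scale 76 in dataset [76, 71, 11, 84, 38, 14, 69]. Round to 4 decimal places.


Min = 11, Max = 84
Range = 84 - 11 = 73
Scaled = (x - min) / (max - min)
= (76 - 11) / 73
= 65 / 73
= 0.8904

0.8904


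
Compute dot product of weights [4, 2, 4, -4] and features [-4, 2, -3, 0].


Element-wise products:
4 * -4 = -16
2 * 2 = 4
4 * -3 = -12
-4 * 0 = 0
Sum = -16 + 4 + -12 + 0
= -24

-24


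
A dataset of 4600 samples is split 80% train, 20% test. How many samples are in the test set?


Train samples = 4600 * 80% = 3680
Test samples = 4600 - 3680
= 920

920


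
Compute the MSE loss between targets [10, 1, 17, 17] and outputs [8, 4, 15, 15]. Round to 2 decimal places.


Differences: [2, -3, 2, 2]
Squared errors: [4, 9, 4, 4]
Sum of squared errors = 21
MSE = 21 / 4 = 5.25

5.25


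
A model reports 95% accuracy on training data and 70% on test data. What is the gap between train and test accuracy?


Gap = train_accuracy - test_accuracy
= 95 - 70
= 25%
This large gap strongly indicates overfitting.

25


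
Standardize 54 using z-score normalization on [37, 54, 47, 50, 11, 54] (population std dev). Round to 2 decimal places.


Mean = (37 + 54 + 47 + 50 + 11 + 54) / 6 = 42.1667
Variance = sum((x_i - mean)^2) / n = 227.1389
Std = sqrt(227.1389) = 15.0711
Z = (x - mean) / std
= (54 - 42.1667) / 15.0711
= 11.8333 / 15.0711
= 0.79

0.79


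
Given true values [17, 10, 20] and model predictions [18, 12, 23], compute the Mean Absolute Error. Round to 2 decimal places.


Absolute errors: [1, 2, 3]
Sum of absolute errors = 6
MAE = 6 / 3 = 2.00

2.00


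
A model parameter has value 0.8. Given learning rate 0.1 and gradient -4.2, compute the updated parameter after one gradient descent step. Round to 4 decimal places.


w_new = w_old - lr * gradient
= 0.8 - 0.1 * -4.2
= 0.8 - (-0.42)
= 1.2200

1.2200


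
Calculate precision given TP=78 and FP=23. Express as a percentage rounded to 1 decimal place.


Precision = TP / (TP + FP) * 100
= 78 / (78 + 23)
= 78 / 101
= 0.7723
= 77.2%

77.2


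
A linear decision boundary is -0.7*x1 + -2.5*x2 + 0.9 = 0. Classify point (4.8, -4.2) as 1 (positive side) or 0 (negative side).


Compute -0.7 * 4.8 + -2.5 * -4.2 + 0.9
= -3.36 + 10.5 + 0.9
= 8.04
Since 8.04 >= 0, the point is on the positive side.

1


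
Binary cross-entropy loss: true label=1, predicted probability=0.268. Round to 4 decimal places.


For y=1: Loss = -log(p)
= -log(0.268)
= -(-1.3168)
= 1.3168

1.3168


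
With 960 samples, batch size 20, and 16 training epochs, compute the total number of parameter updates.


Iterations per epoch = 960 / 20 = 48
Total updates = iterations_per_epoch * epochs
= 48 * 16
= 768

768


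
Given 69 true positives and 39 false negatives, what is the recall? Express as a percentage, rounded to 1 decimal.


Recall = TP / (TP + FN) * 100
= 69 / (69 + 39)
= 69 / 108
= 0.6389
= 63.9%

63.9


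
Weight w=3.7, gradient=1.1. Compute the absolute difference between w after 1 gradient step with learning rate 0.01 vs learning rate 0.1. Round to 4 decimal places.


With lr=0.01: w_new = 3.7 - 0.01 * 1.1 = 3.689
With lr=0.1: w_new = 3.7 - 0.1 * 1.1 = 3.59
Absolute difference = |3.689 - 3.59|
= 0.0990

0.0990


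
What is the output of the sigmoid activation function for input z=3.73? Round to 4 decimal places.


sigmoid(z) = 1 / (1 + exp(-z))
exp(-(3.73)) = exp(-3.73) = 0.024
1 + 0.024 = 1.024
1 / 1.024 = 0.9766

0.9766


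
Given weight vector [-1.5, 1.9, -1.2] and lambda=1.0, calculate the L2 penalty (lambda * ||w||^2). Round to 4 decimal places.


Squaring each weight:
(-1.5)^2 = 2.25
1.9^2 = 3.61
(-1.2)^2 = 1.44
Sum of squares = 7.3
Penalty = 1.0 * 7.3 = 7.3000

7.3000


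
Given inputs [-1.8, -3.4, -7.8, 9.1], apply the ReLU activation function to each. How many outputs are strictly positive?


ReLU(x) = max(0, x) for each element:
ReLU(-1.8) = 0
ReLU(-3.4) = 0
ReLU(-7.8) = 0
ReLU(9.1) = 9.1
Active neurons (>0): 1

1


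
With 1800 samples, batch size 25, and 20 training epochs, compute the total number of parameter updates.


Iterations per epoch = 1800 / 25 = 72
Total updates = iterations_per_epoch * epochs
= 72 * 20
= 1440

1440


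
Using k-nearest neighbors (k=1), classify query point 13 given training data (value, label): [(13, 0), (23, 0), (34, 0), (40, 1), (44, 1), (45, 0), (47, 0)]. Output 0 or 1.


Distances from query 13:
Point 13 (class 0): distance = 0
K=1 nearest neighbors: classes = [0]
Votes for class 1: 0 / 1
Majority vote => class 0

0


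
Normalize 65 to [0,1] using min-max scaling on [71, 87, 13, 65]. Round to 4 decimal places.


Min = 13, Max = 87
Range = 87 - 13 = 74
Scaled = (x - min) / (max - min)
= (65 - 13) / 74
= 52 / 74
= 0.7027

0.7027


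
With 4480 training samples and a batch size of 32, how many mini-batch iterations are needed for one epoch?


Iterations per epoch = dataset_size / batch_size
= 4480 / 32
= 140

140


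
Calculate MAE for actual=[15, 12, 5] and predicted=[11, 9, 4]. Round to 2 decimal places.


Absolute errors: [4, 3, 1]
Sum of absolute errors = 8
MAE = 8 / 3 = 2.67

2.67


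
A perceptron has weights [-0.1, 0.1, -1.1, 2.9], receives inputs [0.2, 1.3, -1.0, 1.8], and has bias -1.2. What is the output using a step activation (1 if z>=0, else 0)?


z = w . x + b
= -0.1*0.2 + 0.1*1.3 + -1.1*-1.0 + 2.9*1.8 + -1.2
= -0.02 + 0.13 + 1.1 + 5.22 + -1.2
= 6.43 + -1.2
= 5.23
Since z = 5.23 >= 0, output = 1

1


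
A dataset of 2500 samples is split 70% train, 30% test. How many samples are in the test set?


Train samples = 2500 * 70% = 1750
Test samples = 2500 - 1750
= 750

750


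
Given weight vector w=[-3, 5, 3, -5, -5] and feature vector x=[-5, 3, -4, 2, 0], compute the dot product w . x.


Element-wise products:
-3 * -5 = 15
5 * 3 = 15
3 * -4 = -12
-5 * 2 = -10
-5 * 0 = 0
Sum = 15 + 15 + -12 + -10 + 0
= 8

8


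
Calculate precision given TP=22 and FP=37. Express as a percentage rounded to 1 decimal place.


Precision = TP / (TP + FP) * 100
= 22 / (22 + 37)
= 22 / 59
= 0.3729
= 37.3%

37.3


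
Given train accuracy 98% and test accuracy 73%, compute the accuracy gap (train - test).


Gap = train_accuracy - test_accuracy
= 98 - 73
= 25%
This large gap strongly indicates overfitting.

25


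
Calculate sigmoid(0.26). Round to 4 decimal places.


sigmoid(z) = 1 / (1 + exp(-z))
exp(-(0.26)) = exp(-0.26) = 0.7711
1 + 0.7711 = 1.7711
1 / 1.7711 = 0.5646

0.5646


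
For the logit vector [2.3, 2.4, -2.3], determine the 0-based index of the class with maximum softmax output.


Softmax is a monotonic transformation, so it preserves the argmax.
We need to find the index of the maximum logit.
Index 0: 2.3
Index 1: 2.4
Index 2: -2.3
Maximum logit = 2.4 at index 1

1


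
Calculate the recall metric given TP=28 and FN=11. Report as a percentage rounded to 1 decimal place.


Recall = TP / (TP + FN) * 100
= 28 / (28 + 11)
= 28 / 39
= 0.7179
= 71.8%

71.8


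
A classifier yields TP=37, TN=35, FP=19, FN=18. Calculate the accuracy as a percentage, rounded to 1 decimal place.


Accuracy = (TP + TN) / (TP + TN + FP + FN) * 100
= (37 + 35) / (37 + 35 + 19 + 18)
= 72 / 109
= 0.6606
= 66.1%

66.1


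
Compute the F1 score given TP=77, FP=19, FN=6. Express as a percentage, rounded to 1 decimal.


Precision = TP / (TP + FP) = 77 / 96 = 0.8021
Recall = TP / (TP + FN) = 77 / 83 = 0.9277
F1 = 2 * P * R / (P + R)
= 2 * 0.8021 * 0.9277 / (0.8021 + 0.9277)
= 1.4882 / 1.7298
= 0.8603
As percentage: 86.0%

86.0


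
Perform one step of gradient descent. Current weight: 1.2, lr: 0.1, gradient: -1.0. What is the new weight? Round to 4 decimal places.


w_new = w_old - lr * gradient
= 1.2 - 0.1 * -1.0
= 1.2 - (-0.1)
= 1.3000

1.3000


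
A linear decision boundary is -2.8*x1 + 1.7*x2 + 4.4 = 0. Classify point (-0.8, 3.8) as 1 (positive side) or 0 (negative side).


Compute -2.8 * -0.8 + 1.7 * 3.8 + 4.4
= 2.24 + 6.46 + 4.4
= 13.1
Since 13.1 >= 0, the point is on the positive side.

1


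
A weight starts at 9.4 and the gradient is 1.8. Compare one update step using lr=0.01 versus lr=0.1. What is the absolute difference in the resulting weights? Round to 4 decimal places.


With lr=0.01: w_new = 9.4 - 0.01 * 1.8 = 9.382
With lr=0.1: w_new = 9.4 - 0.1 * 1.8 = 9.22
Absolute difference = |9.382 - 9.22|
= 0.1620

0.1620


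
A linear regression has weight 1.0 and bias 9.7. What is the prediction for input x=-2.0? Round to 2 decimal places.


y = 1.0 * -2.0 + (9.7)
= -2.0 + (9.7)
= 7.70

7.70


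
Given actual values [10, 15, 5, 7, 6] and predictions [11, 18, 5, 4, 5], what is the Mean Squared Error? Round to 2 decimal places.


Differences: [-1, -3, 0, 3, 1]
Squared errors: [1, 9, 0, 9, 1]
Sum of squared errors = 20
MSE = 20 / 5 = 4.00

4.00


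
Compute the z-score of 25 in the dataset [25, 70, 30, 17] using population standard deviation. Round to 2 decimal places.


Mean = (25 + 70 + 30 + 17) / 4 = 35.5
Variance = sum((x_i - mean)^2) / n = 418.25
Std = sqrt(418.25) = 20.4512
Z = (x - mean) / std
= (25 - 35.5) / 20.4512
= -10.5 / 20.4512
= -0.51

-0.51


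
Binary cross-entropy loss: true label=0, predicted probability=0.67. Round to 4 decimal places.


For y=0: Loss = -log(1-p)
= -log(1 - 0.67)
= -log(0.33)
= -(-1.1087)
= 1.1087

1.1087


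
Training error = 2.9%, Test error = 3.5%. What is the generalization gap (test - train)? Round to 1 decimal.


Generalization gap = test_error - train_error
= 3.5 - 2.9
= 0.6%
A small gap suggests good generalization.

0.6


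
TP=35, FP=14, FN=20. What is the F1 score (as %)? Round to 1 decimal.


Precision = TP / (TP + FP) = 35 / 49 = 0.7143
Recall = TP / (TP + FN) = 35 / 55 = 0.6364
F1 = 2 * P * R / (P + R)
= 2 * 0.7143 * 0.6364 / (0.7143 + 0.6364)
= 0.9091 / 1.3506
= 0.6731
As percentage: 67.3%

67.3


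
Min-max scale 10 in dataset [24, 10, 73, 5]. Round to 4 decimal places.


Min = 5, Max = 73
Range = 73 - 5 = 68
Scaled = (x - min) / (max - min)
= (10 - 5) / 68
= 5 / 68
= 0.0735

0.0735


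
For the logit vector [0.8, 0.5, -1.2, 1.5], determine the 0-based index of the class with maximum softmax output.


Softmax is a monotonic transformation, so it preserves the argmax.
We need to find the index of the maximum logit.
Index 0: 0.8
Index 1: 0.5
Index 2: -1.2
Index 3: 1.5
Maximum logit = 1.5 at index 3

3


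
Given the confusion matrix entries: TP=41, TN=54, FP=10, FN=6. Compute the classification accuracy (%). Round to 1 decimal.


Accuracy = (TP + TN) / (TP + TN + FP + FN) * 100
= (41 + 54) / (41 + 54 + 10 + 6)
= 95 / 111
= 0.8559
= 85.6%

85.6


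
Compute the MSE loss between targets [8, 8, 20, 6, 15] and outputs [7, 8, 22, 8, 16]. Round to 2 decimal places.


Differences: [1, 0, -2, -2, -1]
Squared errors: [1, 0, 4, 4, 1]
Sum of squared errors = 10
MSE = 10 / 5 = 2.00

2.00


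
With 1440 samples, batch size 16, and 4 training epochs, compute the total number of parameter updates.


Iterations per epoch = 1440 / 16 = 90
Total updates = iterations_per_epoch * epochs
= 90 * 4
= 360

360


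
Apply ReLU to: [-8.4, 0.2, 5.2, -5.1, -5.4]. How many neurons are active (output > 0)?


ReLU(x) = max(0, x) for each element:
ReLU(-8.4) = 0
ReLU(0.2) = 0.2
ReLU(5.2) = 5.2
ReLU(-5.1) = 0
ReLU(-5.4) = 0
Active neurons (>0): 2

2


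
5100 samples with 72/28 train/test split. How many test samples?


Train samples = 5100 * 72% = 3672
Test samples = 5100 - 3672
= 1428

1428


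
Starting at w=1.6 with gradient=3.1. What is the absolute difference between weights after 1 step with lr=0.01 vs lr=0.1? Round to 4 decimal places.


With lr=0.01: w_new = 1.6 - 0.01 * 3.1 = 1.569
With lr=0.1: w_new = 1.6 - 0.1 * 3.1 = 1.29
Absolute difference = |1.569 - 1.29|
= 0.2790

0.2790


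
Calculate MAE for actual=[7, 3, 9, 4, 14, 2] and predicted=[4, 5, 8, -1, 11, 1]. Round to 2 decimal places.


Absolute errors: [3, 2, 1, 5, 3, 1]
Sum of absolute errors = 15
MAE = 15 / 6 = 2.50

2.50


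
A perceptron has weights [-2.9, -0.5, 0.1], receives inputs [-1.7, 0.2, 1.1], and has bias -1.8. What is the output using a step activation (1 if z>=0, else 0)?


z = w . x + b
= -2.9*-1.7 + -0.5*0.2 + 0.1*1.1 + -1.8
= 4.93 + -0.1 + 0.11 + -1.8
= 4.94 + -1.8
= 3.14
Since z = 3.14 >= 0, output = 1

1


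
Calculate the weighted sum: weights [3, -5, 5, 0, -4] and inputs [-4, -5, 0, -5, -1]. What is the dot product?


Element-wise products:
3 * -4 = -12
-5 * -5 = 25
5 * 0 = 0
0 * -5 = 0
-4 * -1 = 4
Sum = -12 + 25 + 0 + 0 + 4
= 17

17


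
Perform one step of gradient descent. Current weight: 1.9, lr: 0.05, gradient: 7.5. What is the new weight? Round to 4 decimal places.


w_new = w_old - lr * gradient
= 1.9 - 0.05 * 7.5
= 1.9 - (0.375)
= 1.5250

1.5250


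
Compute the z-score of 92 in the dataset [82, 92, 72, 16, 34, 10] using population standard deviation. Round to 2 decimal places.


Mean = (82 + 92 + 72 + 16 + 34 + 10) / 6 = 51.0
Variance = sum((x_i - mean)^2) / n = 1046.3333
Std = sqrt(1046.3333) = 32.3471
Z = (x - mean) / std
= (92 - 51.0) / 32.3471
= 41.0 / 32.3471
= 1.27

1.27


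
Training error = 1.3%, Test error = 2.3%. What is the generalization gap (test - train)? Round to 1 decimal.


Generalization gap = test_error - train_error
= 2.3 - 1.3
= 1.0%
A small gap suggests good generalization.

1.0


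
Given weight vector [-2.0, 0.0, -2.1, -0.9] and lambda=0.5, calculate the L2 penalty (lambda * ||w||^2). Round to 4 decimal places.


Squaring each weight:
(-2.0)^2 = 4.0
0.0^2 = 0.0
(-2.1)^2 = 4.41
(-0.9)^2 = 0.81
Sum of squares = 9.22
Penalty = 0.5 * 9.22 = 4.6100

4.6100


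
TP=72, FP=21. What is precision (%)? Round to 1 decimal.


Precision = TP / (TP + FP) * 100
= 72 / (72 + 21)
= 72 / 93
= 0.7742
= 77.4%

77.4


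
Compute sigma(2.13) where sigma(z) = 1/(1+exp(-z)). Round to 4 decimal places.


sigmoid(z) = 1 / (1 + exp(-z))
exp(-(2.13)) = exp(-2.13) = 0.1188
1 + 0.1188 = 1.1188
1 / 1.1188 = 0.8938

0.8938


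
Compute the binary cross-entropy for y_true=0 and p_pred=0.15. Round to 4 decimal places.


For y=0: Loss = -log(1-p)
= -log(1 - 0.15)
= -log(0.85)
= -(-0.1625)
= 0.1625

0.1625


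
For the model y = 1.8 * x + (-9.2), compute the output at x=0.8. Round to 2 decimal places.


y = 1.8 * 0.8 + (-9.2)
= 1.44 + (-9.2)
= -7.76

-7.76


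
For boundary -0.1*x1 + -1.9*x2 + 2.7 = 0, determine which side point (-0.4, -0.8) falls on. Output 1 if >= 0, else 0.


Compute -0.1 * -0.4 + -1.9 * -0.8 + 2.7
= 0.04 + 1.52 + 2.7
= 4.26
Since 4.26 >= 0, the point is on the positive side.

1


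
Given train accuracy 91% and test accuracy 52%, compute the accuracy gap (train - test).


Gap = train_accuracy - test_accuracy
= 91 - 52
= 39%
This large gap strongly indicates overfitting.

39


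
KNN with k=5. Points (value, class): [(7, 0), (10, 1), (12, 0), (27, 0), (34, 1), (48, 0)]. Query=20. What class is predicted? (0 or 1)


Distances from query 20:
Point 27 (class 0): distance = 7
Point 12 (class 0): distance = 8
Point 10 (class 1): distance = 10
Point 7 (class 0): distance = 13
Point 34 (class 1): distance = 14
K=5 nearest neighbors: classes = [0, 0, 1, 0, 1]
Votes for class 1: 2 / 5
Majority vote => class 0

0


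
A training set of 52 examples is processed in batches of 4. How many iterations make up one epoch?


Iterations per epoch = dataset_size / batch_size
= 52 / 4
= 13

13


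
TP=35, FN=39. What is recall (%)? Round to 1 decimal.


Recall = TP / (TP + FN) * 100
= 35 / (35 + 39)
= 35 / 74
= 0.473
= 47.3%

47.3


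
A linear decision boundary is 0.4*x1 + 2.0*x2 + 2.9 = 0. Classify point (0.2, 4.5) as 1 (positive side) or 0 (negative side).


Compute 0.4 * 0.2 + 2.0 * 4.5 + 2.9
= 0.08 + 9.0 + 2.9
= 11.98
Since 11.98 >= 0, the point is on the positive side.

1


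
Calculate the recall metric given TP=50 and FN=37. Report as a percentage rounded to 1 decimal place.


Recall = TP / (TP + FN) * 100
= 50 / (50 + 37)
= 50 / 87
= 0.5747
= 57.5%

57.5


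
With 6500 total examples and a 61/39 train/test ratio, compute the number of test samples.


Train samples = 6500 * 61% = 3965
Test samples = 6500 - 3965
= 2535

2535


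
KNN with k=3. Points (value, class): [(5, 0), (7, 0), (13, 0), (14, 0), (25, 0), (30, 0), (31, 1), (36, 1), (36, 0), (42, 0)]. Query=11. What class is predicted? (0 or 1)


Distances from query 11:
Point 13 (class 0): distance = 2
Point 14 (class 0): distance = 3
Point 7 (class 0): distance = 4
K=3 nearest neighbors: classes = [0, 0, 0]
Votes for class 1: 0 / 3
Majority vote => class 0

0


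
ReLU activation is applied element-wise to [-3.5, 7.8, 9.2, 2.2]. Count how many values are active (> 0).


ReLU(x) = max(0, x) for each element:
ReLU(-3.5) = 0
ReLU(7.8) = 7.8
ReLU(9.2) = 9.2
ReLU(2.2) = 2.2
Active neurons (>0): 3

3


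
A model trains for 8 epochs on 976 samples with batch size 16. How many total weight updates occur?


Iterations per epoch = 976 / 16 = 61
Total updates = iterations_per_epoch * epochs
= 61 * 8
= 488

488


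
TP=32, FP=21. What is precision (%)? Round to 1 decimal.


Precision = TP / (TP + FP) * 100
= 32 / (32 + 21)
= 32 / 53
= 0.6038
= 60.4%

60.4


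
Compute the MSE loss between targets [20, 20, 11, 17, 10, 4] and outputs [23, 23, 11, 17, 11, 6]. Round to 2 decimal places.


Differences: [-3, -3, 0, 0, -1, -2]
Squared errors: [9, 9, 0, 0, 1, 4]
Sum of squared errors = 23
MSE = 23 / 6 = 3.83

3.83


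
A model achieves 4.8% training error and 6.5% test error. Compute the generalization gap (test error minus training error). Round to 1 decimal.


Generalization gap = test_error - train_error
= 6.5 - 4.8
= 1.7%
A small gap suggests good generalization.

1.7


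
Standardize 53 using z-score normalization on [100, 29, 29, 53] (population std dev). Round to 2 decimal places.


Mean = (100 + 29 + 29 + 53) / 4 = 52.75
Variance = sum((x_i - mean)^2) / n = 840.1875
Std = sqrt(840.1875) = 28.986
Z = (x - mean) / std
= (53 - 52.75) / 28.986
= 0.25 / 28.986
= 0.01

0.01


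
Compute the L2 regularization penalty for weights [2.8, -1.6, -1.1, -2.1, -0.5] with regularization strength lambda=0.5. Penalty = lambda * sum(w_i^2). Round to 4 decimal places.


Squaring each weight:
2.8^2 = 7.84
(-1.6)^2 = 2.56
(-1.1)^2 = 1.21
(-2.1)^2 = 4.41
(-0.5)^2 = 0.25
Sum of squares = 16.27
Penalty = 0.5 * 16.27 = 8.1350

8.1350


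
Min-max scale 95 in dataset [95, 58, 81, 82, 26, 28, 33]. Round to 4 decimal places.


Min = 26, Max = 95
Range = 95 - 26 = 69
Scaled = (x - min) / (max - min)
= (95 - 26) / 69
= 69 / 69
= 1.0000

1.0000


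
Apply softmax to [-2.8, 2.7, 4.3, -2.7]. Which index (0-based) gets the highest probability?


Softmax is a monotonic transformation, so it preserves the argmax.
We need to find the index of the maximum logit.
Index 0: -2.8
Index 1: 2.7
Index 2: 4.3
Index 3: -2.7
Maximum logit = 4.3 at index 2

2


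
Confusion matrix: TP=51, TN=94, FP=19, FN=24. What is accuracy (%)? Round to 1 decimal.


Accuracy = (TP + TN) / (TP + TN + FP + FN) * 100
= (51 + 94) / (51 + 94 + 19 + 24)
= 145 / 188
= 0.7713
= 77.1%

77.1


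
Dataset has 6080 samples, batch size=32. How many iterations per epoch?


Iterations per epoch = dataset_size / batch_size
= 6080 / 32
= 190

190


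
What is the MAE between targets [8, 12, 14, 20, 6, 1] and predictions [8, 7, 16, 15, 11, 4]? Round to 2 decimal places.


Absolute errors: [0, 5, 2, 5, 5, 3]
Sum of absolute errors = 20
MAE = 20 / 6 = 3.33

3.33


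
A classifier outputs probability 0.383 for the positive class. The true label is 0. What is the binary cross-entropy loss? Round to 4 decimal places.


For y=0: Loss = -log(1-p)
= -log(1 - 0.383)
= -log(0.617)
= -(-0.4829)
= 0.4829

0.4829


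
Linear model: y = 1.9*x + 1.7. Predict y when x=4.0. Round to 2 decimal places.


y = 1.9 * 4.0 + (1.7)
= 7.6 + (1.7)
= 9.30

9.30


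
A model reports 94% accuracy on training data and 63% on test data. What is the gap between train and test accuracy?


Gap = train_accuracy - test_accuracy
= 94 - 63
= 31%
This large gap strongly indicates overfitting.

31


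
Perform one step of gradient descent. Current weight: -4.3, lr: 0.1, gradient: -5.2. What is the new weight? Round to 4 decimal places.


w_new = w_old - lr * gradient
= -4.3 - 0.1 * -5.2
= -4.3 - (-0.52)
= -3.7800

-3.7800


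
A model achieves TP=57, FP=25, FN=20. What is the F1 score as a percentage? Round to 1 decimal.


Precision = TP / (TP + FP) = 57 / 82 = 0.6951
Recall = TP / (TP + FN) = 57 / 77 = 0.7403
F1 = 2 * P * R / (P + R)
= 2 * 0.6951 * 0.7403 / (0.6951 + 0.7403)
= 1.0291 / 1.4354
= 0.717
As percentage: 71.7%

71.7


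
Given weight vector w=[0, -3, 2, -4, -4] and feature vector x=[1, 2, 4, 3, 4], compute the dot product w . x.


Element-wise products:
0 * 1 = 0
-3 * 2 = -6
2 * 4 = 8
-4 * 3 = -12
-4 * 4 = -16
Sum = 0 + -6 + 8 + -12 + -16
= -26

-26


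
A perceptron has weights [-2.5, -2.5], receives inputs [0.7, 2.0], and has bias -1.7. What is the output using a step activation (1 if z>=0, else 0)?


z = w . x + b
= -2.5*0.7 + -2.5*2.0 + -1.7
= -1.75 + -5.0 + -1.7
= -6.75 + -1.7
= -8.45
Since z = -8.45 < 0, output = 0

0


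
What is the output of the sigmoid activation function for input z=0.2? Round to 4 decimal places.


sigmoid(z) = 1 / (1 + exp(-z))
exp(-(0.2)) = exp(-0.2) = 0.8187
1 + 0.8187 = 1.8187
1 / 1.8187 = 0.5498

0.5498


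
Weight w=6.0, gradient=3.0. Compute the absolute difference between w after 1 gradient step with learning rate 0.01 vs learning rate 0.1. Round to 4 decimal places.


With lr=0.01: w_new = 6.0 - 0.01 * 3.0 = 5.97
With lr=0.1: w_new = 6.0 - 0.1 * 3.0 = 5.7
Absolute difference = |5.97 - 5.7|
= 0.2700

0.2700


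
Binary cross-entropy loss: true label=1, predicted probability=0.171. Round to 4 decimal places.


For y=1: Loss = -log(p)
= -log(0.171)
= -(-1.7661)
= 1.7661

1.7661


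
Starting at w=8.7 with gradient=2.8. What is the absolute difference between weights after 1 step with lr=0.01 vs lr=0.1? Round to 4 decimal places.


With lr=0.01: w_new = 8.7 - 0.01 * 2.8 = 8.672
With lr=0.1: w_new = 8.7 - 0.1 * 2.8 = 8.42
Absolute difference = |8.672 - 8.42|
= 0.2520

0.2520


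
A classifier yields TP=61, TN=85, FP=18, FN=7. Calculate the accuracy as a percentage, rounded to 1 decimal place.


Accuracy = (TP + TN) / (TP + TN + FP + FN) * 100
= (61 + 85) / (61 + 85 + 18 + 7)
= 146 / 171
= 0.8538
= 85.4%

85.4


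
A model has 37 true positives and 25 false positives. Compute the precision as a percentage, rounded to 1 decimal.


Precision = TP / (TP + FP) * 100
= 37 / (37 + 25)
= 37 / 62
= 0.5968
= 59.7%

59.7


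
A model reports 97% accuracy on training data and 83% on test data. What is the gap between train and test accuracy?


Gap = train_accuracy - test_accuracy
= 97 - 83
= 14%
This gap suggests the model is overfitting.

14


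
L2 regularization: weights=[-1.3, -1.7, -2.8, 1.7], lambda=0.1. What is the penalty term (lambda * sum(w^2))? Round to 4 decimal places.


Squaring each weight:
(-1.3)^2 = 1.69
(-1.7)^2 = 2.89
(-2.8)^2 = 7.84
1.7^2 = 2.89
Sum of squares = 15.31
Penalty = 0.1 * 15.31 = 1.5310

1.5310


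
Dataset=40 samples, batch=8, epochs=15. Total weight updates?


Iterations per epoch = 40 / 8 = 5
Total updates = iterations_per_epoch * epochs
= 5 * 15
= 75

75


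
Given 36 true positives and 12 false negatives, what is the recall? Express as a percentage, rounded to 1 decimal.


Recall = TP / (TP + FN) * 100
= 36 / (36 + 12)
= 36 / 48
= 0.75
= 75.0%

75.0


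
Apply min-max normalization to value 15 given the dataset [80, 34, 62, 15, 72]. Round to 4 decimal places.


Min = 15, Max = 80
Range = 80 - 15 = 65
Scaled = (x - min) / (max - min)
= (15 - 15) / 65
= 0 / 65
= 0.0000

0.0000


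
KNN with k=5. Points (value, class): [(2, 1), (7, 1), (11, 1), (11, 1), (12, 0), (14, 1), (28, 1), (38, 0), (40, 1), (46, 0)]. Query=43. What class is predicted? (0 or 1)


Distances from query 43:
Point 46 (class 0): distance = 3
Point 40 (class 1): distance = 3
Point 38 (class 0): distance = 5
Point 28 (class 1): distance = 15
Point 14 (class 1): distance = 29
K=5 nearest neighbors: classes = [0, 1, 0, 1, 1]
Votes for class 1: 3 / 5
Majority vote => class 1

1


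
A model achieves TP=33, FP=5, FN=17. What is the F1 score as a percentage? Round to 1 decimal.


Precision = TP / (TP + FP) = 33 / 38 = 0.8684
Recall = TP / (TP + FN) = 33 / 50 = 0.66
F1 = 2 * P * R / (P + R)
= 2 * 0.8684 * 0.66 / (0.8684 + 0.66)
= 1.1463 / 1.5284
= 0.75
As percentage: 75.0%

75.0


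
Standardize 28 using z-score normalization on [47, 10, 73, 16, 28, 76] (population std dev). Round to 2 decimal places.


Mean = (47 + 10 + 73 + 16 + 28 + 76) / 6 = 41.6667
Variance = sum((x_i - mean)^2) / n = 672.8889
Std = sqrt(672.8889) = 25.9401
Z = (x - mean) / std
= (28 - 41.6667) / 25.9401
= -13.6667 / 25.9401
= -0.53

-0.53


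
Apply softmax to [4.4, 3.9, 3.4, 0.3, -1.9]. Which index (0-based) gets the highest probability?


Softmax is a monotonic transformation, so it preserves the argmax.
We need to find the index of the maximum logit.
Index 0: 4.4
Index 1: 3.9
Index 2: 3.4
Index 3: 0.3
Index 4: -1.9
Maximum logit = 4.4 at index 0

0


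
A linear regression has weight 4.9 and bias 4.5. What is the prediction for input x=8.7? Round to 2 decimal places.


y = 4.9 * 8.7 + (4.5)
= 42.63 + (4.5)
= 47.13

47.13


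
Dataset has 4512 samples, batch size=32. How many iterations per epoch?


Iterations per epoch = dataset_size / batch_size
= 4512 / 32
= 141

141


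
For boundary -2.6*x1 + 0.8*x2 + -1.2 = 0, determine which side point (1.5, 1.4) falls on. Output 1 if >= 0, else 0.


Compute -2.6 * 1.5 + 0.8 * 1.4 + -1.2
= -3.9 + 1.12 + -1.2
= -3.98
Since -3.98 < 0, the point is on the negative side.

0


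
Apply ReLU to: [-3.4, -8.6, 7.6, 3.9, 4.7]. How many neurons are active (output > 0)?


ReLU(x) = max(0, x) for each element:
ReLU(-3.4) = 0
ReLU(-8.6) = 0
ReLU(7.6) = 7.6
ReLU(3.9) = 3.9
ReLU(4.7) = 4.7
Active neurons (>0): 3

3


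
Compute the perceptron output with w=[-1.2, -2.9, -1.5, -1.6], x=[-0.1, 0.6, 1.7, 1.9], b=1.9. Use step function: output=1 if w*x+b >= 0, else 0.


z = w . x + b
= -1.2*-0.1 + -2.9*0.6 + -1.5*1.7 + -1.6*1.9 + 1.9
= 0.12 + -1.74 + -2.55 + -3.04 + 1.9
= -7.21 + 1.9
= -5.31
Since z = -5.31 < 0, output = 0

0


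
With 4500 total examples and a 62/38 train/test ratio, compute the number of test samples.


Train samples = 4500 * 62% = 2790
Test samples = 4500 - 2790
= 1710

1710


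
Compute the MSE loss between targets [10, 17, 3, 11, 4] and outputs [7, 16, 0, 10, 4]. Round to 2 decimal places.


Differences: [3, 1, 3, 1, 0]
Squared errors: [9, 1, 9, 1, 0]
Sum of squared errors = 20
MSE = 20 / 5 = 4.00

4.00


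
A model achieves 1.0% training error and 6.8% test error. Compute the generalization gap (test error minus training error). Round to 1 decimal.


Generalization gap = test_error - train_error
= 6.8 - 1.0
= 5.8%
A moderate gap.

5.8


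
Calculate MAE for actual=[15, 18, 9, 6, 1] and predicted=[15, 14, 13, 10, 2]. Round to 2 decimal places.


Absolute errors: [0, 4, 4, 4, 1]
Sum of absolute errors = 13
MAE = 13 / 5 = 2.60

2.60


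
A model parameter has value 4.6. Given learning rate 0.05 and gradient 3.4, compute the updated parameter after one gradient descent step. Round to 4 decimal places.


w_new = w_old - lr * gradient
= 4.6 - 0.05 * 3.4
= 4.6 - (0.17)
= 4.4300

4.4300


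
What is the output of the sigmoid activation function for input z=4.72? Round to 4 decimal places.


sigmoid(z) = 1 / (1 + exp(-z))
exp(-(4.72)) = exp(-4.72) = 0.0089
1 + 0.0089 = 1.0089
1 / 1.0089 = 0.9912

0.9912


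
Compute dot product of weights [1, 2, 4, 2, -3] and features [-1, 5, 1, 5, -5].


Element-wise products:
1 * -1 = -1
2 * 5 = 10
4 * 1 = 4
2 * 5 = 10
-3 * -5 = 15
Sum = -1 + 10 + 4 + 10 + 15
= 38

38


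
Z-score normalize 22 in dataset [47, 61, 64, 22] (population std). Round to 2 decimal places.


Mean = (47 + 61 + 64 + 22) / 4 = 48.5
Variance = sum((x_i - mean)^2) / n = 275.25
Std = sqrt(275.25) = 16.5907
Z = (x - mean) / std
= (22 - 48.5) / 16.5907
= -26.5 / 16.5907
= -1.60

-1.60


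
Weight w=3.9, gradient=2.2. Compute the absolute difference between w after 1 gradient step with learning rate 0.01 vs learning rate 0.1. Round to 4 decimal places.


With lr=0.01: w_new = 3.9 - 0.01 * 2.2 = 3.878
With lr=0.1: w_new = 3.9 - 0.1 * 2.2 = 3.68
Absolute difference = |3.878 - 3.68|
= 0.1980

0.1980


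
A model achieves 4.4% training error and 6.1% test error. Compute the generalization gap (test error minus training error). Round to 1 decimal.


Generalization gap = test_error - train_error
= 6.1 - 4.4
= 1.7%
A small gap suggests good generalization.

1.7


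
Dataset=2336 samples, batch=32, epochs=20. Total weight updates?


Iterations per epoch = 2336 / 32 = 73
Total updates = iterations_per_epoch * epochs
= 73 * 20
= 1460

1460


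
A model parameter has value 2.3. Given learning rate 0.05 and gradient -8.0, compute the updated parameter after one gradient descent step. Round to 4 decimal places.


w_new = w_old - lr * gradient
= 2.3 - 0.05 * -8.0
= 2.3 - (-0.4)
= 2.7000

2.7000


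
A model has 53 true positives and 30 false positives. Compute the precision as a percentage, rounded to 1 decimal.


Precision = TP / (TP + FP) * 100
= 53 / (53 + 30)
= 53 / 83
= 0.6386
= 63.9%

63.9


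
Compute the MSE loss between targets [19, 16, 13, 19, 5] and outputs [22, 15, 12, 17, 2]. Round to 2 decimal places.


Differences: [-3, 1, 1, 2, 3]
Squared errors: [9, 1, 1, 4, 9]
Sum of squared errors = 24
MSE = 24 / 5 = 4.80

4.80


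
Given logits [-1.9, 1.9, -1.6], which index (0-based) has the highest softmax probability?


Softmax is a monotonic transformation, so it preserves the argmax.
We need to find the index of the maximum logit.
Index 0: -1.9
Index 1: 1.9
Index 2: -1.6
Maximum logit = 1.9 at index 1

1


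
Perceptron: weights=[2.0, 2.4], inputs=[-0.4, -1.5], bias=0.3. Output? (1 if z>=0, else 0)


z = w . x + b
= 2.0*-0.4 + 2.4*-1.5 + 0.3
= -0.8 + -3.6 + 0.3
= -4.4 + 0.3
= -4.1
Since z = -4.1 < 0, output = 0

0


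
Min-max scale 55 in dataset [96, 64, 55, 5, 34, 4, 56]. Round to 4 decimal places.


Min = 4, Max = 96
Range = 96 - 4 = 92
Scaled = (x - min) / (max - min)
= (55 - 4) / 92
= 51 / 92
= 0.5543

0.5543


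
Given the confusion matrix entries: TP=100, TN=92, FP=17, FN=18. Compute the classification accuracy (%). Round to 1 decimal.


Accuracy = (TP + TN) / (TP + TN + FP + FN) * 100
= (100 + 92) / (100 + 92 + 17 + 18)
= 192 / 227
= 0.8458
= 84.6%

84.6


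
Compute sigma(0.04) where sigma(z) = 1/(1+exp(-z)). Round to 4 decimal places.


sigmoid(z) = 1 / (1 + exp(-z))
exp(-(0.04)) = exp(-0.04) = 0.9608
1 + 0.9608 = 1.9608
1 / 1.9608 = 0.5100

0.5100


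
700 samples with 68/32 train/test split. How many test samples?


Train samples = 700 * 68% = 476
Test samples = 700 - 476
= 224

224
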